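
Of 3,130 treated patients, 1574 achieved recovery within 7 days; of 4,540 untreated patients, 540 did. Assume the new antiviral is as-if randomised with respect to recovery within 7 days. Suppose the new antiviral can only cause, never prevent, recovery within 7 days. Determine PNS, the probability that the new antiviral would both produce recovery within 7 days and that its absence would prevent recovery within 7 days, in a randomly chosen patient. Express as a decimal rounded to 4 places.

PNS ≈ 0.3839

p₁ = P(outcome | exposed) = 1574/3130 = 0.50288
p₀ = P(outcome | unexposed) = 540/4540 = 0.11894
Under exogeneity and monotonicity, PNS = p₁ − p₀.
PNS = 0.50288 − 0.11894 = 0.38393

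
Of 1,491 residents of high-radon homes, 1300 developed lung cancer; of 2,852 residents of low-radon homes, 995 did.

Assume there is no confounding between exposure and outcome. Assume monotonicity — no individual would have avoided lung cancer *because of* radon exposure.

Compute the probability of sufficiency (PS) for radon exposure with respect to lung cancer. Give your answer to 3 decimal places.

PS ≈ 0.803

p₁ = P(outcome | exposed) = 1300/1491 = 0.8719
p₀ = P(outcome | unexposed) = 995/2852 = 0.34888
Under exogeneity and monotonicity, PS = (p₁ − p₀) / (1 − p₀).
PS = (0.8719 − 0.34888) / (1 − 0.34888) = 0.52302 / 0.65112 ≈ 0.8033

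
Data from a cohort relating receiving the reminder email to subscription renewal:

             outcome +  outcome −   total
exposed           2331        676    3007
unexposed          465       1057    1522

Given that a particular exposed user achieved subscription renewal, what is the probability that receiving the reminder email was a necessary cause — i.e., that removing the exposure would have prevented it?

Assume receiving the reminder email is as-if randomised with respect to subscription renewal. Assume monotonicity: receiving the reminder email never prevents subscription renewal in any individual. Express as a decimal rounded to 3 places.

PN ≈ 0.606

p₁ = P(outcome | exposed) = 2331/3007 = 0.77519
p₀ = P(outcome | unexposed) = 465/1522 = 0.30552
Under exogeneity and monotonicity, PN = (p₁ − p₀)/p₁.
PN = (0.77519 − 0.30552) / 0.77519 ≈ 0.6059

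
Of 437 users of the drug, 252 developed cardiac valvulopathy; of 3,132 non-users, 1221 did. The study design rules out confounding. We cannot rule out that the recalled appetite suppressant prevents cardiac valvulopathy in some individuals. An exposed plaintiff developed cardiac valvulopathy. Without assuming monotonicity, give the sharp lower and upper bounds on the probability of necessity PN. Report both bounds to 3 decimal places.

p₁ = P(outcome | exposed) = 252/437 = 0.57666
p₀ = P(outcome | unexposed) = 1221/3132 = 0.38985
Under exogeneity alone the bounds on PN are max{0,(p₁−p₀)/p₁} ≤ PN ≤ min{1,(1−p₀)/p₁}.
  lower = (p₁ − p₀)/p₁ = 0.18681 / 0.57666 ≈ 0.3240
  upper = min{1, (1 − p₀)/p₁} = 0.61015 / 0.57666 ≈ 1.0581 → capped at 1

0.324 ≤ PN ≤ 1.000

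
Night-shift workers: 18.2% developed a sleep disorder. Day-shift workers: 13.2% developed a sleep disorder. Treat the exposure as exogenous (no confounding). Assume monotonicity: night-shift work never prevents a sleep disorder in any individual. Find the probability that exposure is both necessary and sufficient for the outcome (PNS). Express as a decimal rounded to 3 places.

PNS ≈ 0.050

p₁ = 0.182, p₀ = 0.132.
Under exogeneity and monotonicity, PNS = p₁ − p₀.
PNS = 0.182 − 0.132 = 0.05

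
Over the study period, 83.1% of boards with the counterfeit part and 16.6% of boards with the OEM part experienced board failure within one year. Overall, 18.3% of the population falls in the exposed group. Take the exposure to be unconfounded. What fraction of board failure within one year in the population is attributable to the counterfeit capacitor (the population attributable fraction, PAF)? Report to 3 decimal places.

p₁ = 0.831, p₀ = 0.166.
Overall risk P(Y=1) = π·p₁ + (1−π)·p₀ = 0.183×0.831 + 0.817×0.166 = 0.28769.
Under exogeneity, PAF = [P(Y=1) − p₀] / P(Y=1).
PAF = (0.28769 − 0.166) / 0.28769 ≈ 0.4230

PAF ≈ 0.423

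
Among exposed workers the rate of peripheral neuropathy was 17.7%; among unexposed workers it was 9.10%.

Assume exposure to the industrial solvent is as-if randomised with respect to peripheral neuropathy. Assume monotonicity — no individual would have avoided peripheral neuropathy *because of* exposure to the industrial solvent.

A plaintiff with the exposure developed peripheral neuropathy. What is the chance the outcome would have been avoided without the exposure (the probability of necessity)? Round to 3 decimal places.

PN ≈ 0.486

p₁ = 0.177, p₀ = 0.091.
Under exogeneity and monotonicity, PN = (p₁ − p₀) / p₁.
PN = (0.177 − 0.091) / 0.177 = 0.086 / 0.177 ≈ 0.4859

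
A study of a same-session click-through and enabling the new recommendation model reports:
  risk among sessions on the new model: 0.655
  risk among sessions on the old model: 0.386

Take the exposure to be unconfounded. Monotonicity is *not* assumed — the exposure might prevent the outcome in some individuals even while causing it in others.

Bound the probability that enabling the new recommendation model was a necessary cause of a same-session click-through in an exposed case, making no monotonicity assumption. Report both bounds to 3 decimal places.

0.411 ≤ PN ≤ 0.937

Let p₁ = 0.655, p₀ = 0.386.
Under exogeneity alone the bounds on PN are max{0,(p₁−p₀)/p₁} ≤ PN ≤ min{1,(1−p₀)/p₁}.
  lower = (p₁ − p₀)/p₁ = 0.269 / 0.655 ≈ 0.4107
  upper = min{1, (1 − p₀)/p₁} = 0.614 / 0.655 ≈ 0.9374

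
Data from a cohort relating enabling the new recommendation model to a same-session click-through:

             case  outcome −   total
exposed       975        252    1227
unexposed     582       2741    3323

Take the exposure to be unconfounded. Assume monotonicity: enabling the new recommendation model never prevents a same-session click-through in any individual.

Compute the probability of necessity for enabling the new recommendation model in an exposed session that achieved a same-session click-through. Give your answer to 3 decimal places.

PN ≈ 0.780

p₁ = P(outcome | exposed) = 975/1227 = 0.79462
p₀ = P(outcome | unexposed) = 582/3323 = 0.17514
Under exogeneity and monotonicity, PN = (p₁ − p₀)/p₁.
PN = (0.79462 − 0.17514) / 0.79462 ≈ 0.7796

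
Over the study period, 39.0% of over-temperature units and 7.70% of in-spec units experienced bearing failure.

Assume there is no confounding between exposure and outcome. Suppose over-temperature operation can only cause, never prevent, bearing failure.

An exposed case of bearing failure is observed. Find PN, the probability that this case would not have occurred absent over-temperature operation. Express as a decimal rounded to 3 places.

PN ≈ 0.803

p₁ = 0.39, p₀ = 0.077.
Under exogeneity and monotonicity, PN = (p₁ − p₀) / p₁.
PN = (0.39 − 0.077) / 0.39 = 0.313 / 0.39 ≈ 0.8026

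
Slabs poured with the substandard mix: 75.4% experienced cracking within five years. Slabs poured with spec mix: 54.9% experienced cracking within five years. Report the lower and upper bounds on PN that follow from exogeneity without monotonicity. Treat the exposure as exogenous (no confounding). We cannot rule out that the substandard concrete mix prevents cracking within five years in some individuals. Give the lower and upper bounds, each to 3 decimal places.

p₁ = 0.754, p₀ = 0.549.
Under exogeneity alone the bounds on PN are max{0,(p₁−p₀)/p₁} ≤ PN ≤ min{1,(1−p₀)/p₁}.
  lower = (p₁ − p₀)/p₁ = 0.205 / 0.754 ≈ 0.2719
  upper = min{1, (1 − p₀)/p₁} = 0.451 / 0.754 ≈ 0.5981

0.272 ≤ PN ≤ 0.598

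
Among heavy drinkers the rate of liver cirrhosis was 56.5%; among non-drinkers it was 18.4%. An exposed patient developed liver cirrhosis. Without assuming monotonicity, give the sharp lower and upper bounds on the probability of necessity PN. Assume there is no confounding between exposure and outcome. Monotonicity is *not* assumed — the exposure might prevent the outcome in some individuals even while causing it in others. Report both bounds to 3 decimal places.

0.674 ≤ PN ≤ 1.000

p₁ = 0.565, p₀ = 0.184.
Under exogeneity alone the bounds on PN are max{0,(p₁−p₀)/p₁} ≤ PN ≤ min{1,(1−p₀)/p₁}.
  lower = (p₁ − p₀)/p₁ = 0.381 / 0.565 ≈ 0.6743
  upper = min{1, (1 − p₀)/p₁} = 0.816 / 0.565 ≈ 1.4442 → capped at 1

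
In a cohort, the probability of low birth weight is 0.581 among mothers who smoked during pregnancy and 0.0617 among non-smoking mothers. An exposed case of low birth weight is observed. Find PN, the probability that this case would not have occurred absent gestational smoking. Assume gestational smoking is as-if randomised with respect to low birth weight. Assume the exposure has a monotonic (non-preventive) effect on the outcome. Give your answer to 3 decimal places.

Let p₁ = 0.581, p₀ = 0.0617.
Under exogeneity and monotonicity, PN = (p₁ − p₀) / p₁.
PN = (0.581 − 0.0617) / 0.581 = 0.5193 / 0.581 ≈ 0.8938

PN ≈ 0.894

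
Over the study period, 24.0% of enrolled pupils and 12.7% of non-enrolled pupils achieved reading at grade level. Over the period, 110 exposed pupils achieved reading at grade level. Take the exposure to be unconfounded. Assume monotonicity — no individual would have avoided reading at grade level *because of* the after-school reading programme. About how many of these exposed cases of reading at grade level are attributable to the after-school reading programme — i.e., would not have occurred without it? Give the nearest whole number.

p₁ = 0.24, p₀ = 0.127.
PN = (p₁ − p₀)/p₁ = (0.24 − 0.127) / 0.24 ≈ 0.47083.
Attributable cases ≈ PN × (exposed cases) = 0.47083 × 110 ≈ 51.79.

about 52 cases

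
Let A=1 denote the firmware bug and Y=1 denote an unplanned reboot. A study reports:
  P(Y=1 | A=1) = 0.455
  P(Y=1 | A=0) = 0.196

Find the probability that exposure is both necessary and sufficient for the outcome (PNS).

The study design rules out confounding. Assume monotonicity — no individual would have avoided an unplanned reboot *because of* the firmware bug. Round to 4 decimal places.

Let p₁ = 0.455, p₀ = 0.196.
Under exogeneity and monotonicity, PNS = p₁ − p₀.
PNS = 0.455 − 0.196 = 0.259

PNS ≈ 0.2590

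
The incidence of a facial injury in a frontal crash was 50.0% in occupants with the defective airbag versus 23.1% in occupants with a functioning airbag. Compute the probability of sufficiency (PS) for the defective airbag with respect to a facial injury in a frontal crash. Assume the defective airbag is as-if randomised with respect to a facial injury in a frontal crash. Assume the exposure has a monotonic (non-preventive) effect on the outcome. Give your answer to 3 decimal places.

p₁ = 0.5, p₀ = 0.231.
Under exogeneity and monotonicity, PS = (p₁ − p₀) / (1 − p₀).
PS = (0.5 − 0.231) / (1 − 0.231) = 0.269 / 0.769 ≈ 0.3498

PS ≈ 0.350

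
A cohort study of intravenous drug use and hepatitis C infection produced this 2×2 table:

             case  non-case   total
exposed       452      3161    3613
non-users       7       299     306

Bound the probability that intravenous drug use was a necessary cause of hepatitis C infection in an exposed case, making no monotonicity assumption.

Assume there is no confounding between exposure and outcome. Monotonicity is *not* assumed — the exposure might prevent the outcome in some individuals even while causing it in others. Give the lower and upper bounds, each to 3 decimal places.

p₁ = P(outcome | exposed) = 452/3613 = 0.1251
p₀ = P(outcome | unexposed) = 7/306 = 0.022876
Under exogeneity alone the bounds on PN are max{0,(p₁−p₀)/p₁} ≤ PN ≤ min{1,(1−p₀)/p₁}.
  lower = (p₁ − p₀)/p₁ = 0.10223 / 0.1251 ≈ 0.8171
  upper = min{1, (1 − p₀)/p₁} = 0.97712 / 0.1251 ≈ 7.8105 → capped at 1

0.817 ≤ PN ≤ 1.000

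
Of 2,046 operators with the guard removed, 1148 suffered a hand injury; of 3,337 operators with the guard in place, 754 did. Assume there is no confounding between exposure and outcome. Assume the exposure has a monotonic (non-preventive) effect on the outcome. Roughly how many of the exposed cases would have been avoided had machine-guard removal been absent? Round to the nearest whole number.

about 686 cases

p₁ = P(outcome | exposed) = 1148/2046 = 0.56109
p₀ = P(outcome | unexposed) = 754/3337 = 0.22595
PN = (p₁ − p₀)/p₁ = (0.56109 − 0.22595) / 0.56109 ≈ 0.59730.
Attributable cases ≈ PN × (exposed cases) = 0.59730 × 1148 ≈ 685.70.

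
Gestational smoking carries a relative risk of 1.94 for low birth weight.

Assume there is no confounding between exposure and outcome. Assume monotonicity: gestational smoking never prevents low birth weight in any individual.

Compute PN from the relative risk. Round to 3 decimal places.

Under exogeneity and monotonicity, PN = (RR − 1) / RR = 1 − 1/RR.
PN = (1.94 − 1) / 1.94 = 0.94 / 1.94 ≈ 0.4845

PN ≈ 0.485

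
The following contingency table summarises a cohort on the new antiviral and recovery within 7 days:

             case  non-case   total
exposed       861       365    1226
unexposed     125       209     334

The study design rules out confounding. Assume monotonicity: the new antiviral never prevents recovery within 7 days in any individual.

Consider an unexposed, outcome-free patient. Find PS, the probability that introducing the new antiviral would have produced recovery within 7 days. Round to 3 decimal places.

p₁ = P(outcome | exposed) = 861/1226 = 0.70228
p₀ = P(outcome | unexposed) = 125/334 = 0.37425
Under exogeneity and monotonicity, PS = (p₁ − p₀) / (1 − p₀).
PS = (0.70228 − 0.37425) / (1 − 0.37425) = 0.32803 / 0.62575 ≈ 0.5242

PS ≈ 0.524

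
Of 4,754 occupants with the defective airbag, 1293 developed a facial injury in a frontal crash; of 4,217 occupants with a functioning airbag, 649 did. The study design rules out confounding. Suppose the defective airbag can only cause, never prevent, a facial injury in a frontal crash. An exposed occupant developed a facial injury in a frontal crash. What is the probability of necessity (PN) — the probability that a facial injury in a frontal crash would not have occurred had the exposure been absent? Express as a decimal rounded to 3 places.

PN ≈ 0.434

p₁ = P(outcome | exposed) = 1293/4754 = 0.27198
p₀ = P(outcome | unexposed) = 649/4217 = 0.1539
Under exogeneity and monotonicity, PN = (p₁ − p₀) / p₁.
PN = (0.27198 − 0.1539) / 0.27198 = 0.11808 / 0.27198 ≈ 0.4341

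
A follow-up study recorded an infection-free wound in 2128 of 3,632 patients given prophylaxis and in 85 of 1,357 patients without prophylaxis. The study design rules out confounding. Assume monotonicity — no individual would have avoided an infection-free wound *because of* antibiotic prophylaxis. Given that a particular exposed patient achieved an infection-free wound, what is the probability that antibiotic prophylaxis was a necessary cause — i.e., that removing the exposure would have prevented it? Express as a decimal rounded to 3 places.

p₁ = P(outcome | exposed) = 2128/3632 = 0.5859
p₀ = P(outcome | unexposed) = 85/1357 = 0.062638
Under exogeneity and monotonicity, PN = (p₁ − p₀) / p₁.
PN = (0.5859 − 0.062638) / 0.5859 = 0.52326 / 0.5859 ≈ 0.8931

PN ≈ 0.893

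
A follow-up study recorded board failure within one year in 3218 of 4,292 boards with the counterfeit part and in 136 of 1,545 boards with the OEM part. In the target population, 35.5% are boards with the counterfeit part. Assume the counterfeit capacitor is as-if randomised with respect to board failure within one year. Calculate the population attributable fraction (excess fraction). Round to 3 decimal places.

PAF ≈ 0.727

p₁ = P(outcome | exposed) = 3218/4292 = 0.74977
p₀ = P(outcome | unexposed) = 136/1545 = 0.088026
Overall risk P(Y=1) = π·p₁ + (1−π)·p₀ = 0.355×0.74977 + 0.645×0.088026 = 0.32294.
Under exogeneity, PAF = [P(Y=1) − p₀] / P(Y=1).
PAF = (0.32294 − 0.088026) / 0.32294 ≈ 0.7274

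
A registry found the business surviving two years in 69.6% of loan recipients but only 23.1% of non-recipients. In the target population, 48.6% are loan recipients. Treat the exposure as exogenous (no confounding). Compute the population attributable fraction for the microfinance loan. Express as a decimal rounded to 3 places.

p₁ = 0.696, p₀ = 0.231.
Overall risk P(Y=1) = π·p₁ + (1−π)·p₀ = 0.486×0.696 + 0.514×0.231 = 0.45699.
Under exogeneity, PAF = [P(Y=1) − p₀] / P(Y=1).
PAF = (0.45699 − 0.231) / 0.45699 ≈ 0.4945

PAF ≈ 0.495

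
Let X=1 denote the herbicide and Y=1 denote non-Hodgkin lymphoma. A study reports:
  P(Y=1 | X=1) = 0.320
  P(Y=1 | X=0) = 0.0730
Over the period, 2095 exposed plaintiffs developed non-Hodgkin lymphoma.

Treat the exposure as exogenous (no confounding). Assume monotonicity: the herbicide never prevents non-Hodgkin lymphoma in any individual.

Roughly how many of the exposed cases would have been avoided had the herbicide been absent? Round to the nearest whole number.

about 1617 cases

Let p₁ = 0.32, p₀ = 0.073.
PN = (p₁ − p₀)/p₁ = (0.32 − 0.073) / 0.32 ≈ 0.77187.
Attributable cases ≈ PN × (exposed cases) = 0.77187 × 2095 ≈ 1617.08.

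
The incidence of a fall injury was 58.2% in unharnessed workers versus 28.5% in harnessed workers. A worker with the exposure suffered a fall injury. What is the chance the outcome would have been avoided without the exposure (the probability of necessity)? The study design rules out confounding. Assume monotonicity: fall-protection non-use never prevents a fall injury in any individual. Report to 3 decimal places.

PN ≈ 0.510

p₁ = 0.582, p₀ = 0.285.
Under exogeneity and monotonicity, PN = (p₁ − p₀) / p₁.
PN = (0.582 − 0.285) / 0.582 = 0.297 / 0.582 ≈ 0.5103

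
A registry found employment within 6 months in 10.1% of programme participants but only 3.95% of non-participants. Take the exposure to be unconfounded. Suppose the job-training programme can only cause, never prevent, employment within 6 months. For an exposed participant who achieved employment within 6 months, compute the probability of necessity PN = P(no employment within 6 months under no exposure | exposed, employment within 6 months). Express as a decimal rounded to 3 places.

p₁ = 0.101, p₀ = 0.0395.
Under exogeneity and monotonicity, PN = (p₁ − p₀) / p₁.
PN = (0.101 − 0.0395) / 0.101 = 0.0615 / 0.101 ≈ 0.6089

PN ≈ 0.609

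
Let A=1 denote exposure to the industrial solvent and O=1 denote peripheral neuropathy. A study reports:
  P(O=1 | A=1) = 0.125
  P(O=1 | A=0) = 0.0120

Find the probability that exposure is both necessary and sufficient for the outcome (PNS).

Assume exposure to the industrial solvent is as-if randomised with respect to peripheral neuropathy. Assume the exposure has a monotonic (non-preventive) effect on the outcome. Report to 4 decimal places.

PNS ≈ 0.1130

Let p₁ = 0.125, p₀ = 0.012.
Under exogeneity and monotonicity, PNS = p₁ − p₀.
PNS = 0.125 − 0.012 = 0.113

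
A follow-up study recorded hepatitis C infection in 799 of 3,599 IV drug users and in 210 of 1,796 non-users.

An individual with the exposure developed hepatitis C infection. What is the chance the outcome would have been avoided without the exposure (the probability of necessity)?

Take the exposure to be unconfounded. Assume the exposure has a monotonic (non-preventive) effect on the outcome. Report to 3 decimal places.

PN ≈ 0.473

p₁ = P(outcome | exposed) = 799/3599 = 0.22201
p₀ = P(outcome | unexposed) = 210/1796 = 0.11693
Under exogeneity and monotonicity, PN = (p₁ − p₀) / p₁.
PN = (0.22201 − 0.11693) / 0.22201 = 0.10508 / 0.22201 ≈ 0.4733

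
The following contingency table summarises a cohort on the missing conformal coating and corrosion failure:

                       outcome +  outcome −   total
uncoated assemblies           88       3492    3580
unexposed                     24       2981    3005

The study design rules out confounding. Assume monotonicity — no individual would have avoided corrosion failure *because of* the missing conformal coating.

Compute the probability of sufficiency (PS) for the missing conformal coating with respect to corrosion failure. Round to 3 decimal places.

p₁ = P(outcome | exposed) = 88/3580 = 0.024581
p₀ = P(outcome | unexposed) = 24/3005 = 0.0079867
Under exogeneity and monotonicity, PS = (p₁ − p₀)/(1 − p₀).
PS = (0.024581 − 0.0079867) / 0.99201 ≈ 0.0167

PS ≈ 0.017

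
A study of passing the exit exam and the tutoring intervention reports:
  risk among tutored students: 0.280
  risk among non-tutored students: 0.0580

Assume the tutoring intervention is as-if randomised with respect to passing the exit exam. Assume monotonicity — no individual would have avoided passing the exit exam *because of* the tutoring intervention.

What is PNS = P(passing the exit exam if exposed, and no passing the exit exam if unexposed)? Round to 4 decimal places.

PNS ≈ 0.2220

Let p₁ = 0.28, p₀ = 0.058.
Under exogeneity and monotonicity, PNS = p₁ − p₀.
PNS = 0.28 − 0.058 = 0.222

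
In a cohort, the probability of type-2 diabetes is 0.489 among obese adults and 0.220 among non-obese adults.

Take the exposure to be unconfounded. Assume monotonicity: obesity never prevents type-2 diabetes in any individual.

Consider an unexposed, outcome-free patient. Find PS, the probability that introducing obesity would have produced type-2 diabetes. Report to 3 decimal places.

Let p₁ = 0.489, p₀ = 0.22.
Under exogeneity and monotonicity, PS = (p₁ − p₀) / (1 − p₀).
PS = (0.489 − 0.22) / (1 − 0.22) = 0.269 / 0.78 ≈ 0.3449

PS ≈ 0.345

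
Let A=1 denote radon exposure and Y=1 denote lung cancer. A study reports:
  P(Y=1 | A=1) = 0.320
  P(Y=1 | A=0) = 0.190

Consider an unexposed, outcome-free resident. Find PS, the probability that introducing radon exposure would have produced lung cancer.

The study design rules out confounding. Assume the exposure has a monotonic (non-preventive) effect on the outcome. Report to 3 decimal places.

PS ≈ 0.160

Let p₁ = 0.32, p₀ = 0.19.
Under exogeneity and monotonicity, PS = (p₁ − p₀) / (1 − p₀).
PS = (0.32 − 0.19) / (1 − 0.19) = 0.13 / 0.81 ≈ 0.1605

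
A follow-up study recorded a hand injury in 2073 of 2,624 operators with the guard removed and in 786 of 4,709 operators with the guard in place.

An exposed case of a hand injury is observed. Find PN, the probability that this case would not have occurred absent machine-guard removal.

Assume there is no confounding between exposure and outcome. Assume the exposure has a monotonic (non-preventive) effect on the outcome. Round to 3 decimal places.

p₁ = P(outcome | exposed) = 2073/2624 = 0.79002
p₀ = P(outcome | unexposed) = 786/4709 = 0.16691
Under exogeneity and monotonicity, PN = (p₁ − p₀) / p₁.
PN = (0.79002 − 0.16691) / 0.79002 = 0.6231 / 0.79002 ≈ 0.7887

PN ≈ 0.789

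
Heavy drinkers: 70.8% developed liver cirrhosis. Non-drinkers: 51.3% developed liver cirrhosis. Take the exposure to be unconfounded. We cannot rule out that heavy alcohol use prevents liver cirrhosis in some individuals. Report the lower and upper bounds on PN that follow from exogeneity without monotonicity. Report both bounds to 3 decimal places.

0.275 ≤ PN ≤ 0.688

p₁ = 0.708, p₀ = 0.513.
Under exogeneity alone the bounds on PN are max{0,(p₁−p₀)/p₁} ≤ PN ≤ min{1,(1−p₀)/p₁}.
  lower = (p₁ − p₀)/p₁ = 0.195 / 0.708 ≈ 0.2754
  upper = min{1, (1 − p₀)/p₁} = 0.487 / 0.708 ≈ 0.6879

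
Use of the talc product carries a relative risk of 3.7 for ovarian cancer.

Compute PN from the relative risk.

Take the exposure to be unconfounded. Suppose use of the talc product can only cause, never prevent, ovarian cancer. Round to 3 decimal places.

PN ≈ 0.730

Under exogeneity and monotonicity, PN = (RR − 1) / RR = 1 − 1/RR.
PN = (3.7 − 1) / 3.7 = 2.7 / 3.7 ≈ 0.7297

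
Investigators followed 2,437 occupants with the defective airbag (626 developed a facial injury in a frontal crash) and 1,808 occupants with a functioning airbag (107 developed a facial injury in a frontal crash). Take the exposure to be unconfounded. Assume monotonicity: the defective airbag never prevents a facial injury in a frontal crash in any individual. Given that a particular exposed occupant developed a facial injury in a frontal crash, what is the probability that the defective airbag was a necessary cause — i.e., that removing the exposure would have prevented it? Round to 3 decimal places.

p₁ = P(outcome | exposed) = 626/2437 = 0.25687
p₀ = P(outcome | unexposed) = 107/1808 = 0.059181
Under exogeneity and monotonicity, PN = (p₁ − p₀) / p₁.
PN = (0.25687 − 0.059181) / 0.25687 = 0.19769 / 0.25687 ≈ 0.7696

PN ≈ 0.770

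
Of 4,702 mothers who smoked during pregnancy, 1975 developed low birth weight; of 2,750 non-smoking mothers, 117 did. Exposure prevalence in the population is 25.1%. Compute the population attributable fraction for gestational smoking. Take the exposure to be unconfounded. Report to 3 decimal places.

p₁ = P(outcome | exposed) = 1975/4702 = 0.42003
p₀ = P(outcome | unexposed) = 117/2750 = 0.042545
Overall risk P(Y=1) = π·p₁ + (1−π)·p₀ = 0.251×0.42003 + 0.749×0.042545 = 0.1373.
Under exogeneity, PAF = [P(Y=1) − p₀] / P(Y=1).
PAF = (0.1373 − 0.042545) / 0.1373 ≈ 0.6901

PAF ≈ 0.690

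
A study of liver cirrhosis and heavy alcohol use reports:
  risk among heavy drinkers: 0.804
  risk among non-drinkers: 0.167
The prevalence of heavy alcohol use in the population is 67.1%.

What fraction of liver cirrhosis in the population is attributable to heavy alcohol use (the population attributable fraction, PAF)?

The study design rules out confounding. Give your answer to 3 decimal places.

PAF ≈ 0.719

Let p₁ = 0.804, p₀ = 0.167.
Overall risk P(Y=1) = π·p₁ + (1−π)·p₀ = 0.671×0.804 + 0.329×0.167 = 0.59443.
Under exogeneity, PAF = [P(Y=1) − p₀] / P(Y=1).
PAF = (0.59443 − 0.167) / 0.59443 ≈ 0.7191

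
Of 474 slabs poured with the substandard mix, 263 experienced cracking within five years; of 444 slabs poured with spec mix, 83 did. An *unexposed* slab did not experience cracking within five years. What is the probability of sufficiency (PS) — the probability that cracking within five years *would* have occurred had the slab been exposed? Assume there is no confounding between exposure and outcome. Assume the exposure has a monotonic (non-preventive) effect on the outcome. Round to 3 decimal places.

PS ≈ 0.453

p₁ = P(outcome | exposed) = 263/474 = 0.55485
p₀ = P(outcome | unexposed) = 83/444 = 0.18694
Under exogeneity and monotonicity, PS = (p₁ − p₀) / (1 − p₀).
PS = (0.55485 − 0.18694) / (1 − 0.18694) = 0.36792 / 0.81306 ≈ 0.4525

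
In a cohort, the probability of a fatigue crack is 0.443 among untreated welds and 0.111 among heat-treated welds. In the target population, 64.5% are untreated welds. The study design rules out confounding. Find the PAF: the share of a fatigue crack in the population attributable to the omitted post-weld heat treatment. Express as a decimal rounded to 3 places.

PAF ≈ 0.659

Let p₁ = 0.443, p₀ = 0.111.
Overall risk P(Y=1) = π·p₁ + (1−π)·p₀ = 0.645×0.443 + 0.355×0.111 = 0.32514.
Under exogeneity, PAF = [P(Y=1) − p₀] / P(Y=1).
PAF = (0.32514 − 0.111) / 0.32514 ≈ 0.6586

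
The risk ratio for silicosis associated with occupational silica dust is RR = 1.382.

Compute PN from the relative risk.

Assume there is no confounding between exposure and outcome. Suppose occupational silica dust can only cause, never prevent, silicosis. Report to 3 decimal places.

PN ≈ 0.276

Under exogeneity and monotonicity, PN = (RR − 1) / RR = 1 − 1/RR.
PN = (1.382 − 1) / 1.382 = 0.382 / 1.382 ≈ 0.2764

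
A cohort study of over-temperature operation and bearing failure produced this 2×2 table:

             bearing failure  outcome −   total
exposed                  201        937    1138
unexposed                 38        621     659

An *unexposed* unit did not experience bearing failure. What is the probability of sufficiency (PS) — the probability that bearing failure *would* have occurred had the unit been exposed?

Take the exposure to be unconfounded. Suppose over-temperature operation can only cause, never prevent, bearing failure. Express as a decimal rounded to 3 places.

PS ≈ 0.126

p₁ = P(outcome | exposed) = 201/1138 = 0.17663
p₀ = P(outcome | unexposed) = 38/659 = 0.057663
Under exogeneity and monotonicity, PS = (p₁ − p₀)/(1 − p₀).
PS = (0.17663 − 0.057663) / 0.94234 ≈ 0.1262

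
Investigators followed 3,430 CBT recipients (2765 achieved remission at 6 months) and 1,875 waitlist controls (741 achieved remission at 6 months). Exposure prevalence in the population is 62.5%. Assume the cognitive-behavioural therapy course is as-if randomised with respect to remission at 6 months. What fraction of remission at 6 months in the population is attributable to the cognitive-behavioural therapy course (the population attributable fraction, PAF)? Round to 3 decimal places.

p₁ = P(outcome | exposed) = 2765/3430 = 0.80612
p₀ = P(outcome | unexposed) = 741/1875 = 0.3952
Overall risk P(Y=1) = π·p₁ + (1−π)·p₀ = 0.625×0.80612 + 0.375×0.3952 = 0.65203.
Under exogeneity, PAF = [P(Y=1) − p₀] / P(Y=1).
PAF = (0.65203 − 0.3952) / 0.65203 ≈ 0.3939

PAF ≈ 0.394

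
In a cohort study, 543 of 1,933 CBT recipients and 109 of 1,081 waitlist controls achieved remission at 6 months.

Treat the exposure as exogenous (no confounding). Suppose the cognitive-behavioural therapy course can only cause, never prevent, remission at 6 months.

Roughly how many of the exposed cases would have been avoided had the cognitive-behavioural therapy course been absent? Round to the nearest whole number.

p₁ = P(outcome | exposed) = 543/1933 = 0.28091
p₀ = P(outcome | unexposed) = 109/1081 = 0.10083
PN = (p₁ − p₀)/p₁ = (0.28091 − 0.10083) / 0.28091 ≈ 0.64105.
Attributable cases ≈ PN × (exposed cases) = 0.64105 × 543 ≈ 348.09.

about 348 cases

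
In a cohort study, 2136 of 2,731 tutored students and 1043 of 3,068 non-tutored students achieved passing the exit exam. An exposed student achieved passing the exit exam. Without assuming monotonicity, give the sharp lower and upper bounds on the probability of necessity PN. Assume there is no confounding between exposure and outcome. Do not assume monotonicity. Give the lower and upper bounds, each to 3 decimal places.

0.565 ≤ PN ≤ 0.844

p₁ = P(outcome | exposed) = 2136/2731 = 0.78213
p₀ = P(outcome | unexposed) = 1043/3068 = 0.33996
Under exogeneity alone the bounds on PN are max{0,(p₁−p₀)/p₁} ≤ PN ≤ min{1,(1−p₀)/p₁}.
  lower = (p₁ − p₀)/p₁ = 0.44217 / 0.78213 ≈ 0.5653
  upper = min{1, (1 − p₀)/p₁} = 0.66004 / 0.78213 ≈ 0.8439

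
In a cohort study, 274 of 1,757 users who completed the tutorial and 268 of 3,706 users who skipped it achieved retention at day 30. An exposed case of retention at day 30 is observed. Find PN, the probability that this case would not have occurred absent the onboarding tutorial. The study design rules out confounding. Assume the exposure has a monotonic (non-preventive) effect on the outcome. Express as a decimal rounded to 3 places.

p₁ = P(outcome | exposed) = 274/1757 = 0.15595
p₀ = P(outcome | unexposed) = 268/3706 = 0.072315
Under exogeneity and monotonicity, PN = (p₁ − p₀) / p₁.
PN = (0.15595 − 0.072315) / 0.15595 = 0.083632 / 0.15595 ≈ 0.5363

PN ≈ 0.536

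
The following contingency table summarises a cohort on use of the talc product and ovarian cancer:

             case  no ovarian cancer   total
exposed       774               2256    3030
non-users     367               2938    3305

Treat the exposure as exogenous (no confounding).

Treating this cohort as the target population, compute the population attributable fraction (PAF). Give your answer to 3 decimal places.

p₁ = P(outcome | exposed) = 774/3030 = 0.25545
p₀ = P(outcome | unexposed) = 367/3305 = 0.11104
Exposure prevalence π = 3030/6335 = 0.4783; overall risk P(Y=1) = 0.18011.
Under exogeneity, PAF = [P(Y=1) − p₀]/P(Y=1).
PAF = (0.18011 − 0.11104) / 0.18011 ≈ 0.3835

PAF ≈ 0.383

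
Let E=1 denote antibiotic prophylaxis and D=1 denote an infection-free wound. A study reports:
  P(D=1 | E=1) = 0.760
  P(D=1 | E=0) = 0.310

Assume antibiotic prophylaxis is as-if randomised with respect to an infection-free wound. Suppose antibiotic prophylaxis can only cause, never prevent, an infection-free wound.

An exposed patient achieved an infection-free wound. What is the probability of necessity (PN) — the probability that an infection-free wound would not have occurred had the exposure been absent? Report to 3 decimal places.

PN ≈ 0.592

Let p₁ = 0.76, p₀ = 0.31.
Under exogeneity and monotonicity, PN = (p₁ − p₀) / p₁.
PN = (0.76 − 0.31) / 0.76 = 0.45 / 0.76 ≈ 0.5921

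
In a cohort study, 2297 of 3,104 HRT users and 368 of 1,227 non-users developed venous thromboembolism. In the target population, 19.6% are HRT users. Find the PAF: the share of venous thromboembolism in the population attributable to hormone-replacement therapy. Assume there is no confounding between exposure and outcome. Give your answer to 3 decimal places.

p₁ = P(outcome | exposed) = 2297/3104 = 0.74001
p₀ = P(outcome | unexposed) = 368/1227 = 0.29992
Overall risk P(Y=1) = π·p₁ + (1−π)·p₀ = 0.196×0.74001 + 0.804×0.29992 = 0.38618.
Under exogeneity, PAF = [P(Y=1) − p₀] / P(Y=1).
PAF = (0.38618 − 0.29992) / 0.38618 ≈ 0.2234

PAF ≈ 0.223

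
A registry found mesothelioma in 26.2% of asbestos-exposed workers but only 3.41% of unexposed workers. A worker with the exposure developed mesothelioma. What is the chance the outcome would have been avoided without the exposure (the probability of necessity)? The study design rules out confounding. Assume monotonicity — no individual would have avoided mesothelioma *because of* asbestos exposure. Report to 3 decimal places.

p₁ = 0.262, p₀ = 0.0341.
Under exogeneity and monotonicity, PN = (p₁ − p₀) / p₁.
PN = (0.262 − 0.0341) / 0.262 = 0.2279 / 0.262 ≈ 0.8698

PN ≈ 0.870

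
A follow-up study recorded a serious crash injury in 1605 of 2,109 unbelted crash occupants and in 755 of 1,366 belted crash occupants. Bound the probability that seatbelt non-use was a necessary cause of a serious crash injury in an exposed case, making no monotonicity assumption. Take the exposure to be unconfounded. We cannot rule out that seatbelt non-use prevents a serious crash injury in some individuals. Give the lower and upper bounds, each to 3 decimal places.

p₁ = P(outcome | exposed) = 1605/2109 = 0.76102
p₀ = P(outcome | unexposed) = 755/1366 = 0.55271
Under exogeneity alone the bounds on PN are max{0,(p₁−p₀)/p₁} ≤ PN ≤ min{1,(1−p₀)/p₁}.
  lower = (p₁ − p₀)/p₁ = 0.20832 / 0.76102 ≈ 0.2737
  upper = min{1, (1 − p₀)/p₁} = 0.44729 / 0.76102 ≈ 0.5877

0.274 ≤ PN ≤ 0.588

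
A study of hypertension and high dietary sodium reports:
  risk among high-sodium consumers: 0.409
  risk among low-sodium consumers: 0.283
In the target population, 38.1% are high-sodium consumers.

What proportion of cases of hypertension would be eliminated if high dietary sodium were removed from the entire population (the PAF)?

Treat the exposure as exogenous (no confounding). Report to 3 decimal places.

Let p₁ = 0.409, p₀ = 0.283.
Overall risk P(Y=1) = π·p₁ + (1−π)·p₀ = 0.381×0.409 + 0.619×0.283 = 0.33101.
Under exogeneity, PAF = [P(Y=1) − p₀] / P(Y=1).
PAF = (0.33101 − 0.283) / 0.33101 ≈ 0.1450

PAF ≈ 0.145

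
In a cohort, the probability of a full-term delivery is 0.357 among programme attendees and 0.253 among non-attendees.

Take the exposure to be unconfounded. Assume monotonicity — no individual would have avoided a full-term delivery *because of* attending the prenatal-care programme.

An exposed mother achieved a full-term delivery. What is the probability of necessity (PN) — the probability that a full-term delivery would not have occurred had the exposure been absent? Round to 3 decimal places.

PN ≈ 0.291

Let p₁ = 0.357, p₀ = 0.253.
Under exogeneity and monotonicity, PN = (p₁ − p₀) / p₁.
PN = (0.357 − 0.253) / 0.357 = 0.104 / 0.357 ≈ 0.2913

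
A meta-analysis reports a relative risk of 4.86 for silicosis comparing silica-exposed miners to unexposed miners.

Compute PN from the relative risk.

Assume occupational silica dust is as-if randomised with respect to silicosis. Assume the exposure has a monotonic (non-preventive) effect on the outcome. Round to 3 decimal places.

Under exogeneity and monotonicity, PN = (RR − 1) / RR = 1 − 1/RR.
PN = (4.86 − 1) / 4.86 = 3.86 / 4.86 ≈ 0.7942

PN ≈ 0.794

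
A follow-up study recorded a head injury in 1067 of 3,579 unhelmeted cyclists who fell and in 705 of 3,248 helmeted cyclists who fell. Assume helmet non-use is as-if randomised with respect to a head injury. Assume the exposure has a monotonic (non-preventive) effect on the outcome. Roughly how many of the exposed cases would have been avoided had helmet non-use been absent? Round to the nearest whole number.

about 290 cases

p₁ = P(outcome | exposed) = 1067/3579 = 0.29813
p₀ = P(outcome | unexposed) = 705/3248 = 0.21706
PN = (p₁ − p₀)/p₁ = (0.29813 − 0.21706) / 0.29813 ≈ 0.27193.
Attributable cases ≈ PN × (exposed cases) = 0.27193 × 1067 ≈ 290.15.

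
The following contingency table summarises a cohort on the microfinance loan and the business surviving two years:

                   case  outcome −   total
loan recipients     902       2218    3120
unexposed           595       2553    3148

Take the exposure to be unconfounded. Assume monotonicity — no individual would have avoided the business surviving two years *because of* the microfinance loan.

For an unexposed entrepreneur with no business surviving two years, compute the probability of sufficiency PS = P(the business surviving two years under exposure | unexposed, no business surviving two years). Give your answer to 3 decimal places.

p₁ = P(outcome | exposed) = 902/3120 = 0.2891
p₀ = P(outcome | unexposed) = 595/3148 = 0.18901
Under exogeneity and monotonicity, PS = (p₁ − p₀) / (1 − p₀).
PS = (0.2891 − 0.18901) / (1 − 0.18901) = 0.10009 / 0.81099 ≈ 0.1234

PS ≈ 0.123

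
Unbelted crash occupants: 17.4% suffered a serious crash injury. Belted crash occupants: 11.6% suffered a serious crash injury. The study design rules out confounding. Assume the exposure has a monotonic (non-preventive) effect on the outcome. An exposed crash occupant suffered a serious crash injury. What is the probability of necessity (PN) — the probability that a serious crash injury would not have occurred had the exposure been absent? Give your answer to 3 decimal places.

p₁ = 0.174, p₀ = 0.116.
Under exogeneity and monotonicity, PN = (p₁ − p₀) / p₁.
PN = (0.174 − 0.116) / 0.174 = 0.058 / 0.174 ≈ 0.3333

PN ≈ 0.333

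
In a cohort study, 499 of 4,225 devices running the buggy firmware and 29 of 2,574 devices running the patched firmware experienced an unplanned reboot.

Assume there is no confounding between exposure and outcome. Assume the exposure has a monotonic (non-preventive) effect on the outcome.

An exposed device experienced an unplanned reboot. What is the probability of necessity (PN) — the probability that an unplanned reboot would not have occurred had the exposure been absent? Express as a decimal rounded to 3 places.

p₁ = P(outcome | exposed) = 499/4225 = 0.11811
p₀ = P(outcome | unexposed) = 29/2574 = 0.011267
Under exogeneity and monotonicity, PN = (p₁ − p₀) / p₁.
PN = (0.11811 − 0.011267) / 0.11811 = 0.10684 / 0.11811 ≈ 0.9046

PN ≈ 0.905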